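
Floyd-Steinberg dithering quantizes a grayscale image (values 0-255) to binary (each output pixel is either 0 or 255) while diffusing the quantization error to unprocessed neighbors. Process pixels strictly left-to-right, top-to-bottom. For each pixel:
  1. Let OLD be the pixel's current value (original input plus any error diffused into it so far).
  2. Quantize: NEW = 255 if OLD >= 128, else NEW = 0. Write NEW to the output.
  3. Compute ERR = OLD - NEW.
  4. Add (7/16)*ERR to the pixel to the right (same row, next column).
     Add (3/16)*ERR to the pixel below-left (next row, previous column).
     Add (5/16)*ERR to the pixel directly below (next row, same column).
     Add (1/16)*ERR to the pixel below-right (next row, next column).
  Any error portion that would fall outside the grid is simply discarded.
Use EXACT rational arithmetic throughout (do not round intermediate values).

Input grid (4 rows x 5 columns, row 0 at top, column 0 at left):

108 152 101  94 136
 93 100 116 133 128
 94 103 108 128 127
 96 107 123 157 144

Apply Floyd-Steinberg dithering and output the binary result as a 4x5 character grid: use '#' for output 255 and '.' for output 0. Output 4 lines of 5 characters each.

(0,0): OLD=108 → NEW=0, ERR=108
(0,1): OLD=797/4 → NEW=255, ERR=-223/4
(0,2): OLD=4903/64 → NEW=0, ERR=4903/64
(0,3): OLD=130577/1024 → NEW=0, ERR=130577/1024
(0,4): OLD=3142263/16384 → NEW=255, ERR=-1035657/16384
(1,0): OLD=7443/64 → NEW=0, ERR=7443/64
(1,1): OLD=79141/512 → NEW=255, ERR=-51419/512
(1,2): OLD=1907561/16384 → NEW=0, ERR=1907561/16384
(1,3): OLD=14203109/65536 → NEW=255, ERR=-2508571/65536
(1,4): OLD=104301519/1048576 → NEW=0, ERR=104301519/1048576
(2,0): OLD=913511/8192 → NEW=0, ERR=913511/8192
(2,1): OLD=39191037/262144 → NEW=255, ERR=-27655683/262144
(2,2): OLD=355570551/4194304 → NEW=0, ERR=355570551/4194304
(2,3): OLD=12016139573/67108864 → NEW=255, ERR=-5096620747/67108864
(2,4): OLD=131496575795/1073741824 → NEW=0, ERR=131496575795/1073741824
(3,0): OLD=465847895/4194304 → NEW=0, ERR=465847895/4194304
(3,1): OLD=4881779179/33554432 → NEW=255, ERR=-3674600981/33554432
(3,2): OLD=86701757609/1073741824 → NEW=0, ERR=86701757609/1073741824
(3,3): OLD=422742236729/2147483648 → NEW=255, ERR=-124866093511/2147483648
(3,4): OLD=5225613564461/34359738368 → NEW=255, ERR=-3536119719379/34359738368
Row 0: .#..#
Row 1: .#.#.
Row 2: .#.#.
Row 3: .#.##

Answer: .#..#
.#.#.
.#.#.
.#.##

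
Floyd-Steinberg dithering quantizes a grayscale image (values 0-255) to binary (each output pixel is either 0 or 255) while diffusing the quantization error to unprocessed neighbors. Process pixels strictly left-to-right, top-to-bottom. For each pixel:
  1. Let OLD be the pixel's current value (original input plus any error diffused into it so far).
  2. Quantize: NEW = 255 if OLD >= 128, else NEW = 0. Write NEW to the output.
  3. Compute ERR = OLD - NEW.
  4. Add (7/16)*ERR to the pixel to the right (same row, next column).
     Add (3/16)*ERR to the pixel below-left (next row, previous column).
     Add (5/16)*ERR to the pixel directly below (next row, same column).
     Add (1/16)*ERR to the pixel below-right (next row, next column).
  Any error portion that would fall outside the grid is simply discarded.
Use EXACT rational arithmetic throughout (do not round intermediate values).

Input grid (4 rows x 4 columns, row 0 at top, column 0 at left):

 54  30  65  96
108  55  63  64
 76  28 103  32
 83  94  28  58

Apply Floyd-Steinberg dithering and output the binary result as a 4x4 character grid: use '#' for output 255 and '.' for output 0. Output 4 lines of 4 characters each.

Answer: ...#
#...
..#.
.#..

Derivation:
(0,0): OLD=54 → NEW=0, ERR=54
(0,1): OLD=429/8 → NEW=0, ERR=429/8
(0,2): OLD=11323/128 → NEW=0, ERR=11323/128
(0,3): OLD=275869/2048 → NEW=255, ERR=-246371/2048
(1,0): OLD=17271/128 → NEW=255, ERR=-15369/128
(1,1): OLD=40129/1024 → NEW=0, ERR=40129/1024
(1,2): OLD=2902741/32768 → NEW=0, ERR=2902741/32768
(1,3): OLD=37062627/524288 → NEW=0, ERR=37062627/524288
(2,0): OLD=750811/16384 → NEW=0, ERR=750811/16384
(2,1): OLD=36385817/524288 → NEW=0, ERR=36385817/524288
(2,2): OLD=185335069/1048576 → NEW=255, ERR=-82051811/1048576
(2,3): OLD=426022217/16777216 → NEW=0, ERR=426022217/16777216
(3,0): OLD=925541675/8388608 → NEW=0, ERR=925541675/8388608
(3,1): OLD=20421295285/134217728 → NEW=255, ERR=-13804225355/134217728
(3,2): OLD=-69473892021/2147483648 → NEW=0, ERR=-69473892021/2147483648
(3,3): OLD=1611159691149/34359738368 → NEW=0, ERR=1611159691149/34359738368
Row 0: ...#
Row 1: #...
Row 2: ..#.
Row 3: .#..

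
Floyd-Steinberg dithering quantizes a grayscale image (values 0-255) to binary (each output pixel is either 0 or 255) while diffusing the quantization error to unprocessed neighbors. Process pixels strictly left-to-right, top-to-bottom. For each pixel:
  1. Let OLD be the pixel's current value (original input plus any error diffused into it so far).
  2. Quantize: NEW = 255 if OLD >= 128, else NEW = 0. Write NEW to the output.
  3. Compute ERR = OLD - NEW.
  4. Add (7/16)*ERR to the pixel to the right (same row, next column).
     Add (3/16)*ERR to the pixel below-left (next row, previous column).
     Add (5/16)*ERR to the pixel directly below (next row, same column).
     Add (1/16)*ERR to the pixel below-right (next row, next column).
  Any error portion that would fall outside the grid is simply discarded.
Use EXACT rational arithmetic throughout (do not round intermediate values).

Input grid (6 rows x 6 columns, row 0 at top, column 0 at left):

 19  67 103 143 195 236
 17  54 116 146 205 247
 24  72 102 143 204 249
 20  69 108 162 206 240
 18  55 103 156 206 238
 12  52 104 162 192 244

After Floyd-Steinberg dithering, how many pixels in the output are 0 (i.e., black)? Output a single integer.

(0,0): OLD=19 → NEW=0, ERR=19
(0,1): OLD=1205/16 → NEW=0, ERR=1205/16
(0,2): OLD=34803/256 → NEW=255, ERR=-30477/256
(0,3): OLD=372389/4096 → NEW=0, ERR=372389/4096
(0,4): OLD=15386243/65536 → NEW=255, ERR=-1325437/65536
(0,5): OLD=238185877/1048576 → NEW=255, ERR=-29201003/1048576
(1,0): OLD=9487/256 → NEW=0, ERR=9487/256
(1,1): OLD=148713/2048 → NEW=0, ERR=148713/2048
(1,2): OLD=8671645/65536 → NEW=255, ERR=-8040035/65536
(1,3): OLD=28706137/262144 → NEW=0, ERR=28706137/262144
(1,4): OLD=4144794731/16777216 → NEW=255, ERR=-133395349/16777216
(1,5): OLD=62694398077/268435456 → NEW=255, ERR=-5756643203/268435456
(2,0): OLD=1612051/32768 → NEW=0, ERR=1612051/32768
(2,1): OLD=100168833/1048576 → NEW=0, ERR=100168833/1048576
(2,2): OLD=2189869763/16777216 → NEW=255, ERR=-2088320317/16777216
(2,3): OLD=15247778411/134217728 → NEW=0, ERR=15247778411/134217728
(2,4): OLD=1091095752897/4294967296 → NEW=255, ERR=-4120907583/4294967296
(2,5): OLD=16587622688599/68719476736 → NEW=255, ERR=-935843879081/68719476736
(3,0): OLD=893978979/16777216 → NEW=0, ERR=893978979/16777216
(3,1): OLD=13676907559/134217728 → NEW=0, ERR=13676907559/134217728
(3,2): OLD=151349360037/1073741824 → NEW=255, ERR=-122454805083/1073741824
(3,3): OLD=9596492510767/68719476736 → NEW=255, ERR=-7926974056913/68719476736
(3,4): OLD=87840117613007/549755813888 → NEW=255, ERR=-52347614928433/549755813888
(3,5): OLD=1706667789497025/8796093022208 → NEW=255, ERR=-536335931166015/8796093022208
(4,0): OLD=115444587501/2147483648 → NEW=0, ERR=115444587501/2147483648
(4,1): OLD=3171750806281/34359738368 → NEW=0, ERR=3171750806281/34359738368
(4,2): OLD=101690325821771/1099511627776 → NEW=0, ERR=101690325821771/1099511627776
(4,3): OLD=2382575969152663/17592186044416 → NEW=255, ERR=-2103431472173417/17592186044416
(4,4): OLD=29636885563066119/281474976710656 → NEW=0, ERR=29636885563066119/281474976710656
(4,5): OLD=1166699182425720785/4503599627370496 → NEW=255, ERR=18281277446244305/4503599627370496
(5,0): OLD=25347889185579/549755813888 → NEW=0, ERR=25347889185579/549755813888
(5,1): OLD=2141322858178523/17592186044416 → NEW=0, ERR=2141322858178523/17592186044416
(5,2): OLD=23855762823597593/140737488355328 → NEW=255, ERR=-12032296707011047/140737488355328
(5,3): OLD=507799848061564067/4503599627370496 → NEW=0, ERR=507799848061564067/4503599627370496
(5,4): OLD=2409621651527592483/9007199254740992 → NEW=255, ERR=112785841568639523/9007199254740992
(5,5): OLD=37084799893969868287/144115188075855872 → NEW=255, ERR=335426934626620927/144115188075855872
Output grid:
  Row 0: ..#.##  (3 black, running=3)
  Row 1: ..#.##  (3 black, running=6)
  Row 2: ..#.##  (3 black, running=9)
  Row 3: ..####  (2 black, running=11)
  Row 4: ...#.#  (4 black, running=15)
  Row 5: ..#.##  (3 black, running=18)

Answer: 18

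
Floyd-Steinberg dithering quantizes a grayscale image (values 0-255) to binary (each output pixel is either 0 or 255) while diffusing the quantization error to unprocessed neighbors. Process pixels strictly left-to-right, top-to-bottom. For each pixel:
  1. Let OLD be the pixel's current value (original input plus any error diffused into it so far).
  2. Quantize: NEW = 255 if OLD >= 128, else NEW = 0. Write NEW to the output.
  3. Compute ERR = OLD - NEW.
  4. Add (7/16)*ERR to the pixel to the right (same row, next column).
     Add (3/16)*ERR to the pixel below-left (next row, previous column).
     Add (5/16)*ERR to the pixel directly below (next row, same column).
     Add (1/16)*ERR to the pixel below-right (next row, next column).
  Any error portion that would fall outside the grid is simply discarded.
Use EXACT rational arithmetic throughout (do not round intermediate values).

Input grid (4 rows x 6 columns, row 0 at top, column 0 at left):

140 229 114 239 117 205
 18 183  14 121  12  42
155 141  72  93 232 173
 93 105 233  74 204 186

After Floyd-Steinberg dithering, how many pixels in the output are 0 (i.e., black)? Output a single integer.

Answer: 11

Derivation:
(0,0): OLD=140 → NEW=255, ERR=-115
(0,1): OLD=2859/16 → NEW=255, ERR=-1221/16
(0,2): OLD=20637/256 → NEW=0, ERR=20637/256
(0,3): OLD=1123403/4096 → NEW=255, ERR=78923/4096
(0,4): OLD=8220173/65536 → NEW=0, ERR=8220173/65536
(0,5): OLD=272499291/1048576 → NEW=255, ERR=5112411/1048576
(1,0): OLD=-8255/256 → NEW=0, ERR=-8255/256
(1,1): OLD=313287/2048 → NEW=255, ERR=-208953/2048
(1,2): OLD=-432685/65536 → NEW=0, ERR=-432685/65536
(1,3): OLD=40026583/262144 → NEW=255, ERR=-26820137/262144
(1,4): OLD=143518117/16777216 → NEW=0, ERR=143518117/16777216
(1,5): OLD=14792273139/268435456 → NEW=0, ERR=14792273139/268435456
(2,0): OLD=4121981/32768 → NEW=0, ERR=4121981/32768
(2,1): OLD=168713135/1048576 → NEW=255, ERR=-98673745/1048576
(2,2): OLD=53802957/16777216 → NEW=0, ERR=53802957/16777216
(2,3): OLD=8539230629/134217728 → NEW=0, ERR=8539230629/134217728
(2,4): OLD=1144376089967/4294967296 → NEW=255, ERR=49159429487/4294967296
(2,5): OLD=13452707970809/68719476736 → NEW=255, ERR=-4070758596871/68719476736
(3,0): OLD=1923776813/16777216 → NEW=0, ERR=1923776813/16777216
(3,1): OLD=18015062057/134217728 → NEW=255, ERR=-16210458583/134217728
(3,2): OLD=201015025355/1073741824 → NEW=255, ERR=-72789139765/1073741824
(3,3): OLD=4574674111137/68719476736 → NEW=0, ERR=4574674111137/68719476736
(3,4): OLD=126207827747329/549755813888 → NEW=255, ERR=-13979904794111/549755813888
(3,5): OLD=1381676031671407/8796093022208 → NEW=255, ERR=-861327688991633/8796093022208
Output grid:
  Row 0: ##.#.#  (2 black, running=2)
  Row 1: .#.#..  (4 black, running=6)
  Row 2: .#..##  (3 black, running=9)
  Row 3: .##.##  (2 black, running=11)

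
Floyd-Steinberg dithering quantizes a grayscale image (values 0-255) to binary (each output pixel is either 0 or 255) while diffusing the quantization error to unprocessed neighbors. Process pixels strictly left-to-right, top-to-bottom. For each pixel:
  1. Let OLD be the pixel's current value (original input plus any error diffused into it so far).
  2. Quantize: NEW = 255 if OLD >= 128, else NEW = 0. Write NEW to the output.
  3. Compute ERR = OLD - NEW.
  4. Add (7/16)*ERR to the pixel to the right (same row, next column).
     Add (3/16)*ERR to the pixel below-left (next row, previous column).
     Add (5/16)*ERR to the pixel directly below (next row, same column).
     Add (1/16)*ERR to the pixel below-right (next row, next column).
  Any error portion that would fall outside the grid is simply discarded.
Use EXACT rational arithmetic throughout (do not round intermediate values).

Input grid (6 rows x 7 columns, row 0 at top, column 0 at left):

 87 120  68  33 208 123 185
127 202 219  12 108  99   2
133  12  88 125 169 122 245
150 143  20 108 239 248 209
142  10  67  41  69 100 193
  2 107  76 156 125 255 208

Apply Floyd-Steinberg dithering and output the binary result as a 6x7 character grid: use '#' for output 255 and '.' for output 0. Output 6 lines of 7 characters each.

(0,0): OLD=87 → NEW=0, ERR=87
(0,1): OLD=2529/16 → NEW=255, ERR=-1551/16
(0,2): OLD=6551/256 → NEW=0, ERR=6551/256
(0,3): OLD=181025/4096 → NEW=0, ERR=181025/4096
(0,4): OLD=14898663/65536 → NEW=255, ERR=-1813017/65536
(0,5): OLD=116283729/1048576 → NEW=0, ERR=116283729/1048576
(0,6): OLD=3917771063/16777216 → NEW=255, ERR=-360419017/16777216
(1,0): OLD=34819/256 → NEW=255, ERR=-30461/256
(1,1): OLD=266005/2048 → NEW=255, ERR=-256235/2048
(1,2): OLD=11435193/65536 → NEW=255, ERR=-5276487/65536
(1,3): OLD=-3408123/262144 → NEW=0, ERR=-3408123/262144
(1,4): OLD=1966664111/16777216 → NEW=0, ERR=1966664111/16777216
(1,5): OLD=24049533919/134217728 → NEW=255, ERR=-10175986721/134217728
(1,6): OLD=-66469383119/2147483648 → NEW=0, ERR=-66469383119/2147483648
(2,0): OLD=2370999/32768 → NEW=0, ERR=2370999/32768
(2,1): OLD=-18848179/1048576 → NEW=0, ERR=-18848179/1048576
(2,2): OLD=750248999/16777216 → NEW=0, ERR=750248999/16777216
(2,3): OLD=21132393647/134217728 → NEW=255, ERR=-13093126993/134217728
(2,4): OLD=158833246431/1073741824 → NEW=255, ERR=-114970918689/1073741824
(2,5): OLD=1820541138421/34359738368 → NEW=0, ERR=1820541138421/34359738368
(2,6): OLD=139511359121411/549755813888 → NEW=255, ERR=-676373420029/549755813888
(3,0): OLD=2839397703/16777216 → NEW=255, ERR=-1438792377/16777216
(3,1): OLD=15135783867/134217728 → NEW=0, ERR=15135783867/134217728
(3,2): OLD=68609086049/1073741824 → NEW=0, ERR=68609086049/1073741824
(3,3): OLD=378766893591/4294967296 → NEW=0, ERR=378766893591/4294967296
(3,4): OLD=136317021475143/549755813888 → NEW=255, ERR=-3870711066297/549755813888
(3,5): OLD=1119542576244165/4398046511104 → NEW=255, ERR=-1959284087355/4398046511104
(3,6): OLD=14899326873437019/70368744177664 → NEW=255, ERR=-3044702891867301/70368744177664
(4,0): OLD=292798334537/2147483648 → NEW=255, ERR=-254809995703/2147483648
(4,1): OLD=-1720784843/34359738368 → NEW=0, ERR=-1720784843/34359738368
(4,2): OLD=60764213920571/549755813888 → NEW=0, ERR=60764213920571/549755813888
(4,3): OLD=525957921055481/4398046511104 → NEW=0, ERR=525957921055481/4398046511104
(4,4): OLD=4382149899885211/35184372088832 → NEW=0, ERR=4382149899885211/35184372088832
(4,5): OLD=164153786863579035/1125899906842624 → NEW=255, ERR=-122950689381290085/1125899906842624
(4,6): OLD=2372046278585245357/18014398509481984 → NEW=255, ERR=-2221625341332660563/18014398509481984
(5,0): OLD=-19290450382993/549755813888 → NEW=0, ERR=-19290450382993/549755813888
(5,1): OLD=461536210384805/4398046511104 → NEW=0, ERR=461536210384805/4398046511104
(5,2): OLD=6293500044862739/35184372088832 → NEW=255, ERR=-2678514837789421/35184372088832
(5,3): OLD=53572132550995071/281474976710656 → NEW=255, ERR=-18203986510222209/281474976710656
(5,4): OLD=2209025335026992789/18014398509481984 → NEW=0, ERR=2209025335026992789/18014398509481984
(5,5): OLD=37352326419057741893/144115188075855872 → NEW=255, ERR=602953459714494533/144115188075855872
(5,6): OLD=379233318240338250347/2305843009213693952 → NEW=255, ERR=-208756649109153707413/2305843009213693952
Row 0: .#..#.#
Row 1: ###..#.
Row 2: ...##.#
Row 3: #...###
Row 4: #....##
Row 5: ..##.##

Answer: .#..#.#
###..#.
...##.#
#...###
#....##
..##.##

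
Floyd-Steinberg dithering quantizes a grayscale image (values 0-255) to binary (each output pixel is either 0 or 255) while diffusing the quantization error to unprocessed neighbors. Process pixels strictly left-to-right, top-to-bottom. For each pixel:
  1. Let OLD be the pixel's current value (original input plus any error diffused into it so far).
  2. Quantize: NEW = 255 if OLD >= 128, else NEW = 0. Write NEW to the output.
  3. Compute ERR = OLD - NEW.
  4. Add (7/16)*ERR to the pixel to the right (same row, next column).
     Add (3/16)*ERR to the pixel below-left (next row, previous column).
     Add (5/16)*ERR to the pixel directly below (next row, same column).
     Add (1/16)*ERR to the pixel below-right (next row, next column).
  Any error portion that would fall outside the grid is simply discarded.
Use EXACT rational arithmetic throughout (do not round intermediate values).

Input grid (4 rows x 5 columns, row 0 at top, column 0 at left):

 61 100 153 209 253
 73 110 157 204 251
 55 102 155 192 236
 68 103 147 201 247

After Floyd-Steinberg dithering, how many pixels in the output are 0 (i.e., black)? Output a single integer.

(0,0): OLD=61 → NEW=0, ERR=61
(0,1): OLD=2027/16 → NEW=0, ERR=2027/16
(0,2): OLD=53357/256 → NEW=255, ERR=-11923/256
(0,3): OLD=772603/4096 → NEW=255, ERR=-271877/4096
(0,4): OLD=14677469/65536 → NEW=255, ERR=-2034211/65536
(1,0): OLD=29649/256 → NEW=0, ERR=29649/256
(1,1): OLD=400055/2048 → NEW=255, ERR=-122185/2048
(1,2): OLD=7328003/65536 → NEW=0, ERR=7328003/65536
(1,3): OLD=58575111/262144 → NEW=255, ERR=-8271609/262144
(1,4): OLD=936784693/4194304 → NEW=255, ERR=-132762827/4194304
(2,0): OLD=2621645/32768 → NEW=0, ERR=2621645/32768
(2,1): OLD=153682335/1048576 → NEW=255, ERR=-113704545/1048576
(2,2): OLD=2228958877/16777216 → NEW=255, ERR=-2049231203/16777216
(2,3): OLD=34830889095/268435456 → NEW=255, ERR=-33620152185/268435456
(2,4): OLD=727316984305/4294967296 → NEW=255, ERR=-367899676175/4294967296
(3,0): OLD=1219200253/16777216 → NEW=0, ERR=1219200253/16777216
(3,1): OLD=11140739385/134217728 → NEW=0, ERR=11140739385/134217728
(3,2): OLD=493423227587/4294967296 → NEW=0, ERR=493423227587/4294967296
(3,3): OLD=1618582878219/8589934592 → NEW=255, ERR=-571850442741/8589934592
(3,4): OLD=25189626776727/137438953472 → NEW=255, ERR=-9857306358633/137438953472
Output grid:
  Row 0: ..###  (2 black, running=2)
  Row 1: .#.##  (2 black, running=4)
  Row 2: .####  (1 black, running=5)
  Row 3: ...##  (3 black, running=8)

Answer: 8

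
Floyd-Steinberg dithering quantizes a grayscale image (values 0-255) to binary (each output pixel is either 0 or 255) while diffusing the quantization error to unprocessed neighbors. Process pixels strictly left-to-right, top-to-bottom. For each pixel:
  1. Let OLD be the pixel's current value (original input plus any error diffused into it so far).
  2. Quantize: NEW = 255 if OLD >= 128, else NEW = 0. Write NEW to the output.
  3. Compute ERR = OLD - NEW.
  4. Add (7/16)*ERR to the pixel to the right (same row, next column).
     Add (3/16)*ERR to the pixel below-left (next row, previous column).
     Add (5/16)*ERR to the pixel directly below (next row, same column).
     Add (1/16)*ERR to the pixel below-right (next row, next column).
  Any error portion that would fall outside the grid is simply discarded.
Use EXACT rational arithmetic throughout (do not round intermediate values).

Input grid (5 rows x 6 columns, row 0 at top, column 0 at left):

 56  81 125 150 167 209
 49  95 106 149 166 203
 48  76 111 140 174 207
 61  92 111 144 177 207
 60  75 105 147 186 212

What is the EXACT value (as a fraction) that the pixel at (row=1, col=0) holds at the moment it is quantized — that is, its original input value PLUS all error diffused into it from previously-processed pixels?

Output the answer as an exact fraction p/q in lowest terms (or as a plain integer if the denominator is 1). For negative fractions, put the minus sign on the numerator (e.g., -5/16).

(0,0): OLD=56 → NEW=0, ERR=56
(0,1): OLD=211/2 → NEW=0, ERR=211/2
(0,2): OLD=5477/32 → NEW=255, ERR=-2683/32
(0,3): OLD=58019/512 → NEW=0, ERR=58019/512
(0,4): OLD=1774197/8192 → NEW=255, ERR=-314763/8192
(0,5): OLD=25190707/131072 → NEW=255, ERR=-8232653/131072
(1,0): OLD=2761/32 → NEW=0, ERR=2761/32
Target (1,0): original=49, with diffused error = 2761/32

Answer: 2761/32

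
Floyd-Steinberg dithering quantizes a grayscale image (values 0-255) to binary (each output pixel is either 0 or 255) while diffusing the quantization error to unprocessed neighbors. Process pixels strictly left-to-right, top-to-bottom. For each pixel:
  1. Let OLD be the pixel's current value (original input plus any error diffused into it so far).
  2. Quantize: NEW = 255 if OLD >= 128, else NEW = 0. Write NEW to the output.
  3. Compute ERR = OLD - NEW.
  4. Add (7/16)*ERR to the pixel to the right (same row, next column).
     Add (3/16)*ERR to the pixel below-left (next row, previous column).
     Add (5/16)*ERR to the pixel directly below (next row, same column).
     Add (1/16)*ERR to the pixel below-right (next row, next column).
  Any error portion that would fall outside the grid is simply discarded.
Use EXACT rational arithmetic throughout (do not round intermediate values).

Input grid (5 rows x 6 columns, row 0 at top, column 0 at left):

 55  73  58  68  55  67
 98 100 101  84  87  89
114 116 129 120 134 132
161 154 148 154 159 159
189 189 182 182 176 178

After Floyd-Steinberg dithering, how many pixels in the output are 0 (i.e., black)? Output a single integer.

Answer: 16

Derivation:
(0,0): OLD=55 → NEW=0, ERR=55
(0,1): OLD=1553/16 → NEW=0, ERR=1553/16
(0,2): OLD=25719/256 → NEW=0, ERR=25719/256
(0,3): OLD=458561/4096 → NEW=0, ERR=458561/4096
(0,4): OLD=6814407/65536 → NEW=0, ERR=6814407/65536
(0,5): OLD=117955441/1048576 → NEW=0, ERR=117955441/1048576
(1,0): OLD=34147/256 → NEW=255, ERR=-31133/256
(1,1): OLD=203573/2048 → NEW=0, ERR=203573/2048
(1,2): OLD=13299929/65536 → NEW=255, ERR=-3411751/65536
(1,3): OLD=31977573/262144 → NEW=0, ERR=31977573/262144
(1,4): OLD=3371400335/16777216 → NEW=255, ERR=-906789745/16777216
(1,5): OLD=28724150841/268435456 → NEW=0, ERR=28724150841/268435456
(2,0): OLD=3100951/32768 → NEW=0, ERR=3100951/32768
(2,1): OLD=179414509/1048576 → NEW=255, ERR=-87972371/1048576
(2,2): OLD=1763474439/16777216 → NEW=0, ERR=1763474439/16777216
(2,3): OLD=25597810831/134217728 → NEW=255, ERR=-8627709809/134217728
(2,4): OLD=501111988013/4294967296 → NEW=0, ERR=501111988013/4294967296
(2,5): OLD=14644548737803/68719476736 → NEW=255, ERR=-2878917829877/68719476736
(3,0): OLD=2933366823/16777216 → NEW=255, ERR=-1344823257/16777216
(3,1): OLD=15882808987/134217728 → NEW=0, ERR=15882808987/134217728
(3,2): OLD=231201313729/1073741824 → NEW=255, ERR=-42602851391/1073741824
(3,3): OLD=9964271429379/68719476736 → NEW=255, ERR=-7559195138301/68719476736
(3,4): OLD=74471400488739/549755813888 → NEW=255, ERR=-65716332052701/549755813888
(3,5): OLD=887550087432749/8796093022208 → NEW=0, ERR=887550087432749/8796093022208
(4,0): OLD=399729906153/2147483648 → NEW=255, ERR=-147878424087/2147483648
(4,1): OLD=6301711816661/34359738368 → NEW=255, ERR=-2460021467179/34359738368
(4,2): OLD=137492316056047/1099511627776 → NEW=0, ERR=137492316056047/1099511627776
(4,3): OLD=3121565149271371/17592186044416 → NEW=255, ERR=-1364442292054709/17592186044416
(4,4): OLD=32864033297451771/281474976710656 → NEW=0, ERR=32864033297451771/281474976710656
(4,5): OLD=1140050218732367613/4503599627370496 → NEW=255, ERR=-8367686247108867/4503599627370496
Output grid:
  Row 0: ......  (6 black, running=6)
  Row 1: #.#.#.  (3 black, running=9)
  Row 2: .#.#.#  (3 black, running=12)
  Row 3: #.###.  (2 black, running=14)
  Row 4: ##.#.#  (2 black, running=16)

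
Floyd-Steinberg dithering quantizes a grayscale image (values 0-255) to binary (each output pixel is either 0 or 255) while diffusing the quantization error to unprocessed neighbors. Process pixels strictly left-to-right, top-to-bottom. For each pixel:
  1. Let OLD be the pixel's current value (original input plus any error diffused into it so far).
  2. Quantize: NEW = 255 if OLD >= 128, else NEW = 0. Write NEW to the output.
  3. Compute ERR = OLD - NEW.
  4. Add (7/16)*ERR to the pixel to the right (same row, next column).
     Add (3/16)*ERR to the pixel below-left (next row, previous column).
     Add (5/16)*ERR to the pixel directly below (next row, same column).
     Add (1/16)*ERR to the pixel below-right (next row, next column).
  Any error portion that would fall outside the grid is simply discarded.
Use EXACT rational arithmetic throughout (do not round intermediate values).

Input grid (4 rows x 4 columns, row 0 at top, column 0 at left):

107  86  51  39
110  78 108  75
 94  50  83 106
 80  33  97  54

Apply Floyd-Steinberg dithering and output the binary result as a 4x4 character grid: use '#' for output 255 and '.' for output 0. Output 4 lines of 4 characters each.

Answer: .#..
..#.
#..#
..#.

Derivation:
(0,0): OLD=107 → NEW=0, ERR=107
(0,1): OLD=2125/16 → NEW=255, ERR=-1955/16
(0,2): OLD=-629/256 → NEW=0, ERR=-629/256
(0,3): OLD=155341/4096 → NEW=0, ERR=155341/4096
(1,0): OLD=30855/256 → NEW=0, ERR=30855/256
(1,1): OLD=202289/2048 → NEW=0, ERR=202289/2048
(1,2): OLD=9825157/65536 → NEW=255, ERR=-6886523/65536
(1,3): OLD=42703795/1048576 → NEW=0, ERR=42703795/1048576
(2,0): OLD=4921259/32768 → NEW=255, ERR=-3434581/32768
(2,1): OLD=23950217/1048576 → NEW=0, ERR=23950217/1048576
(2,2): OLD=155115245/2097152 → NEW=0, ERR=155115245/2097152
(2,3): OLD=4849245721/33554432 → NEW=255, ERR=-3707134439/33554432
(3,0): OLD=864494971/16777216 → NEW=0, ERR=864494971/16777216
(3,1): OLD=18790112613/268435456 → NEW=0, ERR=18790112613/268435456
(3,2): OLD=564576401819/4294967296 → NEW=255, ERR=-530640258661/4294967296
(3,3): OLD=-2058520086083/68719476736 → NEW=0, ERR=-2058520086083/68719476736
Row 0: .#..
Row 1: ..#.
Row 2: #..#
Row 3: ..#.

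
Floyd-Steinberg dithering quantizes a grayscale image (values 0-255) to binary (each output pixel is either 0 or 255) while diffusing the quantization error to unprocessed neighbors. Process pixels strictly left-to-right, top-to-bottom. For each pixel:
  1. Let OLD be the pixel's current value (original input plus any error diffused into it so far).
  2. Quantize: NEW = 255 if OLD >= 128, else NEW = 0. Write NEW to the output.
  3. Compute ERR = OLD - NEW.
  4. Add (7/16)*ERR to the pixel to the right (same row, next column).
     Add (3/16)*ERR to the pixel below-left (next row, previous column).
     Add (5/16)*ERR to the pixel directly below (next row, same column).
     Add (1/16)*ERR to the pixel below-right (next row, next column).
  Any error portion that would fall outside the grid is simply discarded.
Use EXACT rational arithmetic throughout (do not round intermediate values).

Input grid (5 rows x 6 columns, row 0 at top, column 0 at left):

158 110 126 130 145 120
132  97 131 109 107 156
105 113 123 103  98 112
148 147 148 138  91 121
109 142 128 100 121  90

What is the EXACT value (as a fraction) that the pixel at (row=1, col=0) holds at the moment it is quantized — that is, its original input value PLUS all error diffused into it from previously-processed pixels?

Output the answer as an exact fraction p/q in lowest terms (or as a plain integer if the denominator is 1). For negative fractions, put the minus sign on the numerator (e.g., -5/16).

Answer: 29275/256

Derivation:
(0,0): OLD=158 → NEW=255, ERR=-97
(0,1): OLD=1081/16 → NEW=0, ERR=1081/16
(0,2): OLD=39823/256 → NEW=255, ERR=-25457/256
(0,3): OLD=354281/4096 → NEW=0, ERR=354281/4096
(0,4): OLD=11982687/65536 → NEW=255, ERR=-4728993/65536
(0,5): OLD=92726169/1048576 → NEW=0, ERR=92726169/1048576
(1,0): OLD=29275/256 → NEW=0, ERR=29275/256
Target (1,0): original=132, with diffused error = 29275/256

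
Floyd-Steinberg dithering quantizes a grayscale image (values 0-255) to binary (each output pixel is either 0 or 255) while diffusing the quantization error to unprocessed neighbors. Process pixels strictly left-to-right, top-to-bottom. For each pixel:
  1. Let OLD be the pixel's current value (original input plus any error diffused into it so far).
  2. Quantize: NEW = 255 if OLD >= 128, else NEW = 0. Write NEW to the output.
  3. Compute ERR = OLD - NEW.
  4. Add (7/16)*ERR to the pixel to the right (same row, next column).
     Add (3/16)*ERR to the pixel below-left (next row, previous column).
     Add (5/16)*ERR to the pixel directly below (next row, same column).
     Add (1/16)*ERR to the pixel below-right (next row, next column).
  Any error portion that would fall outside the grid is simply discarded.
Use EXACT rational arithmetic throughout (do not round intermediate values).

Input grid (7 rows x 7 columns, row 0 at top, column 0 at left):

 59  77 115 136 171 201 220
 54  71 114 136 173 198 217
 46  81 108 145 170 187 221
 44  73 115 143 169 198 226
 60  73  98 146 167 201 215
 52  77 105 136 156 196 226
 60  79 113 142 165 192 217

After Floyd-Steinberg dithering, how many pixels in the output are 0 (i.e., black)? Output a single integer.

(0,0): OLD=59 → NEW=0, ERR=59
(0,1): OLD=1645/16 → NEW=0, ERR=1645/16
(0,2): OLD=40955/256 → NEW=255, ERR=-24325/256
(0,3): OLD=386781/4096 → NEW=0, ERR=386781/4096
(0,4): OLD=13914123/65536 → NEW=255, ERR=-2797557/65536
(0,5): OLD=191180877/1048576 → NEW=255, ERR=-76206003/1048576
(0,6): OLD=3157545499/16777216 → NEW=255, ERR=-1120644581/16777216
(1,0): OLD=23479/256 → NEW=0, ERR=23479/256
(1,1): OLD=264449/2048 → NEW=255, ERR=-257791/2048
(1,2): OLD=3497493/65536 → NEW=0, ERR=3497493/65536
(1,3): OLD=45852849/262144 → NEW=255, ERR=-20993871/262144
(1,4): OLD=1961223347/16777216 → NEW=0, ERR=1961223347/16777216
(1,5): OLD=28352097571/134217728 → NEW=255, ERR=-5873423069/134217728
(1,6): OLD=370309838509/2147483648 → NEW=255, ERR=-177298491731/2147483648
(2,0): OLD=1673115/32768 → NEW=0, ERR=1673115/32768
(2,1): OLD=83614809/1048576 → NEW=0, ERR=83614809/1048576
(2,2): OLD=2293126987/16777216 → NEW=255, ERR=-1985063093/16777216
(2,3): OLD=12544344499/134217728 → NEW=0, ERR=12544344499/134217728
(2,4): OLD=251481217187/1073741824 → NEW=255, ERR=-22322947933/1073741824
(2,5): OLD=5362017071457/34359738368 → NEW=255, ERR=-3399716212383/34359738368
(2,6): OLD=82010545738423/549755813888 → NEW=255, ERR=-58177186803017/549755813888
(3,0): OLD=1256740331/16777216 → NEW=0, ERR=1256740331/16777216
(3,1): OLD=14991800463/134217728 → NEW=0, ERR=14991800463/134217728
(3,2): OLD=160418214045/1073741824 → NEW=255, ERR=-113385951075/1073741824
(3,3): OLD=492695133499/4294967296 → NEW=0, ERR=492695133499/4294967296
(3,4): OLD=109940191908331/549755813888 → NEW=255, ERR=-30247540633109/549755813888
(3,5): OLD=535977713612017/4398046511104 → NEW=0, ERR=535977713612017/4398046511104
(3,6): OLD=16892929032130479/70368744177664 → NEW=255, ERR=-1051100733173841/70368744177664
(4,0): OLD=224094033509/2147483648 → NEW=0, ERR=224094033509/2147483648
(4,1): OLD=4756810228385/34359738368 → NEW=255, ERR=-4004923055455/34359738368
(4,2): OLD=23362440323343/549755813888 → NEW=0, ERR=23362440323343/549755813888
(4,3): OLD=807147660047701/4398046511104 → NEW=255, ERR=-314354200283819/4398046511104
(4,4): OLD=5226826103948911/35184372088832 → NEW=255, ERR=-3745188778703249/35184372088832
(4,5): OLD=209726468061923823/1125899906842624 → NEW=255, ERR=-77378008182945297/1125899906842624
(4,6): OLD=3384571858288778553/18014398509481984 → NEW=255, ERR=-1209099761629127367/18014398509481984
(5,0): OLD=34500055836531/549755813888 → NEW=0, ERR=34500055836531/549755813888
(5,1): OLD=362930551338833/4398046511104 → NEW=0, ERR=362930551338833/4398046511104
(5,2): OLD=4704018429505287/35184372088832 → NEW=255, ERR=-4267996453146873/35184372088832
(5,3): OLD=12185340163250883/281474976710656 → NEW=0, ERR=12185340163250883/281474976710656
(5,4): OLD=2239596787636200833/18014398509481984 → NEW=0, ERR=2239596787636200833/18014398509481984
(5,5): OLD=30217627322484919153/144115188075855872 → NEW=255, ERR=-6531745636858328207/144115188075855872
(5,6): OLD=417129925111704443007/2305843009213693952 → NEW=255, ERR=-170860042237787514753/2305843009213693952
(6,0): OLD=6690918538137579/70368744177664 → NEW=0, ERR=6690918538137579/70368744177664
(6,1): OLD=143624994942831719/1125899906842624 → NEW=0, ERR=143624994942831719/1125899906842624
(6,2): OLD=2597256866769538389/18014398509481984 → NEW=255, ERR=-1996414753148367531/18014398509481984
(6,3): OLD=17693347586321090507/144115188075855872 → NEW=0, ERR=17693347586321090507/144115188075855872
(6,4): OLD=72568132297870579553/288230376151711744 → NEW=255, ERR=-930613620815915167/288230376151711744
(6,5): OLD=6282983972694181476997/36893488147419103232 → NEW=255, ERR=-3124855504897689847163/36893488147419103232
(6,6): OLD=90879272051496564290131/590295810358705651712 → NEW=255, ERR=-59646159589973376896429/590295810358705651712
Output grid:
  Row 0: ..#.###  (3 black, running=3)
  Row 1: .#.#.##  (3 black, running=6)
  Row 2: ..#.###  (3 black, running=9)
  Row 3: ..#.#.#  (4 black, running=13)
  Row 4: .#.####  (2 black, running=15)
  Row 5: ..#..##  (4 black, running=19)
  Row 6: ..#.###  (3 black, running=22)

Answer: 22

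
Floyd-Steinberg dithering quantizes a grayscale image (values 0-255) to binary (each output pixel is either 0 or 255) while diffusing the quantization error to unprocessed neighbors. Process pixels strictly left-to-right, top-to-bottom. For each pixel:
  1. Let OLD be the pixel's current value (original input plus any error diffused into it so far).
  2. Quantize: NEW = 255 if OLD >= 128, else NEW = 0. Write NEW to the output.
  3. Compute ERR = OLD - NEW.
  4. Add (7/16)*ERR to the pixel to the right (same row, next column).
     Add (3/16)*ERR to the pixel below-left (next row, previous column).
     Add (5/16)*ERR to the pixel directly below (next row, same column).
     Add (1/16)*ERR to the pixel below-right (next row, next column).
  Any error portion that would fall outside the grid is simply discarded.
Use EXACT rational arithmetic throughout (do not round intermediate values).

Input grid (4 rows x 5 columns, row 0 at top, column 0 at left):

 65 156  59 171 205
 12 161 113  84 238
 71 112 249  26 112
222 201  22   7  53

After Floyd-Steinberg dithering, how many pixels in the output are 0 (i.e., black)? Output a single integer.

(0,0): OLD=65 → NEW=0, ERR=65
(0,1): OLD=2951/16 → NEW=255, ERR=-1129/16
(0,2): OLD=7201/256 → NEW=0, ERR=7201/256
(0,3): OLD=750823/4096 → NEW=255, ERR=-293657/4096
(0,4): OLD=11379281/65536 → NEW=255, ERR=-5332399/65536
(1,0): OLD=4885/256 → NEW=0, ERR=4885/256
(1,1): OLD=320787/2048 → NEW=255, ERR=-201453/2048
(1,2): OLD=3991311/65536 → NEW=0, ERR=3991311/65536
(1,3): OLD=19593315/262144 → NEW=0, ERR=19593315/262144
(1,4): OLD=1009955529/4194304 → NEW=255, ERR=-59591991/4194304
(2,0): OLD=1917569/32768 → NEW=0, ERR=1917569/32768
(2,1): OLD=125278491/1048576 → NEW=0, ERR=125278491/1048576
(2,2): OLD=5505756945/16777216 → NEW=255, ERR=1227566865/16777216
(2,3): OLD=22148822435/268435456 → NEW=0, ERR=22148822435/268435456
(2,4): OLD=637072211637/4294967296 → NEW=255, ERR=-458144448843/4294967296
(3,0): OLD=4407188465/16777216 → NEW=255, ERR=128998385/16777216
(3,1): OLD=34772645277/134217728 → NEW=255, ERR=547124637/134217728
(3,2): OLD=298872135631/4294967296 → NEW=0, ERR=298872135631/4294967296
(3,3): OLD=410608856535/8589934592 → NEW=0, ERR=410608856535/8589934592
(3,4): OLD=6285844359251/137438953472 → NEW=0, ERR=6285844359251/137438953472
Output grid:
  Row 0: .#.##  (2 black, running=2)
  Row 1: .#..#  (3 black, running=5)
  Row 2: ..#.#  (3 black, running=8)
  Row 3: ##...  (3 black, running=11)

Answer: 11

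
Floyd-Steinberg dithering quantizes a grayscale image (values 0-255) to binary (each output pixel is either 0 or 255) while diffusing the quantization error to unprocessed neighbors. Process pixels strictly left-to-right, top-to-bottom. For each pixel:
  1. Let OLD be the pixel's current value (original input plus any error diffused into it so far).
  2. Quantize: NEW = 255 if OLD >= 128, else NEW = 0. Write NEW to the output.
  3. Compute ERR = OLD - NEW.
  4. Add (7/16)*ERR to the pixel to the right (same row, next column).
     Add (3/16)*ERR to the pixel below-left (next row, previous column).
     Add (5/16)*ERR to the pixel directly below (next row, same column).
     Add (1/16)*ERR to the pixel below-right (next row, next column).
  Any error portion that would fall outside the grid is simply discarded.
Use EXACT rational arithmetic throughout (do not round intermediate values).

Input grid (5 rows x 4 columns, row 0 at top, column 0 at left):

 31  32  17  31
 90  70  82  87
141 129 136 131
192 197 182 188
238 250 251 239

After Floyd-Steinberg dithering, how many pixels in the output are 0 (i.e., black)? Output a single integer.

(0,0): OLD=31 → NEW=0, ERR=31
(0,1): OLD=729/16 → NEW=0, ERR=729/16
(0,2): OLD=9455/256 → NEW=0, ERR=9455/256
(0,3): OLD=193161/4096 → NEW=0, ERR=193161/4096
(1,0): OLD=27707/256 → NEW=0, ERR=27707/256
(1,1): OLD=287645/2048 → NEW=255, ERR=-234595/2048
(1,2): OLD=3612129/65536 → NEW=0, ERR=3612129/65536
(1,3): OLD=134384375/1048576 → NEW=255, ERR=-133002505/1048576
(2,0): OLD=5024783/32768 → NEW=255, ERR=-3331057/32768
(2,1): OLD=69025685/1048576 → NEW=0, ERR=69025685/1048576
(2,2): OLD=316841417/2097152 → NEW=255, ERR=-217932343/2097152
(2,3): OLD=1655667269/33554432 → NEW=0, ERR=1655667269/33554432
(3,0): OLD=2895333407/16777216 → NEW=255, ERR=-1382856673/16777216
(3,1): OLD=41787965505/268435456 → NEW=255, ERR=-26663075775/268435456
(3,2): OLD=512972407743/4294967296 → NEW=0, ERR=512972407743/4294967296
(3,3): OLD=17123370094265/68719476736 → NEW=255, ERR=-400096473415/68719476736
(4,0): OLD=831584455283/4294967296 → NEW=255, ERR=-263632205197/4294967296
(4,1): OLD=7193151800281/34359738368 → NEW=255, ERR=-1568581483559/34359738368
(4,2): OLD=287029033602745/1099511627776 → NEW=255, ERR=6653568519865/1099511627776
(4,3): OLD=4350420662763487/17592186044416 → NEW=255, ERR=-135586778562593/17592186044416
Output grid:
  Row 0: ....  (4 black, running=4)
  Row 1: .#.#  (2 black, running=6)
  Row 2: #.#.  (2 black, running=8)
  Row 3: ##.#  (1 black, running=9)
  Row 4: ####  (0 black, running=9)

Answer: 9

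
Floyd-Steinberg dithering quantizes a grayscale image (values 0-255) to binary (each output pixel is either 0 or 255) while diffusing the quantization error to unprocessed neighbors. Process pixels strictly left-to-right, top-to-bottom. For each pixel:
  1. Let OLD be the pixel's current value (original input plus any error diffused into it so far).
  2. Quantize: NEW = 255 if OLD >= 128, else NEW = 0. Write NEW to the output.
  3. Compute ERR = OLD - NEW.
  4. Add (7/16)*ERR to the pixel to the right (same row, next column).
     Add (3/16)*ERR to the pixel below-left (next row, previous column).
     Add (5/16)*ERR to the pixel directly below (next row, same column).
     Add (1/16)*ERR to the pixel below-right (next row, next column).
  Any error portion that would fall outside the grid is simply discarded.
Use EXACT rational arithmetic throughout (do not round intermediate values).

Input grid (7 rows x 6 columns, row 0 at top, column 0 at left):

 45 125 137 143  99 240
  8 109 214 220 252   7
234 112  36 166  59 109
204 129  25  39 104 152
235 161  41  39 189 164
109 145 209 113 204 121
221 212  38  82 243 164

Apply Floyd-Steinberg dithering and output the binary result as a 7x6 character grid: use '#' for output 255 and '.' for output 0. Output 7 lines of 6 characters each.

(0,0): OLD=45 → NEW=0, ERR=45
(0,1): OLD=2315/16 → NEW=255, ERR=-1765/16
(0,2): OLD=22717/256 → NEW=0, ERR=22717/256
(0,3): OLD=744747/4096 → NEW=255, ERR=-299733/4096
(0,4): OLD=4389933/65536 → NEW=0, ERR=4389933/65536
(0,5): OLD=282387771/1048576 → NEW=255, ERR=15000891/1048576
(1,0): OLD=353/256 → NEW=0, ERR=353/256
(1,1): OLD=193703/2048 → NEW=0, ERR=193703/2048
(1,2): OLD=17202867/65536 → NEW=255, ERR=491187/65536
(1,3): OLD=57282935/262144 → NEW=255, ERR=-9563785/262144
(1,4): OLD=4279538117/16777216 → NEW=255, ERR=1348037/16777216
(1,5): OLD=4212378579/268435456 → NEW=0, ERR=4212378579/268435456
(2,0): OLD=8262941/32768 → NEW=255, ERR=-92899/32768
(2,1): OLD=148696335/1048576 → NEW=255, ERR=-118690545/1048576
(2,2): OLD=-203148563/16777216 → NEW=0, ERR=-203148563/16777216
(2,3): OLD=20103811269/134217728 → NEW=255, ERR=-14121709371/134217728
(2,4): OLD=58650802127/4294967296 → NEW=0, ERR=58650802127/4294967296
(2,5): OLD=8238313962905/68719476736 → NEW=0, ERR=8238313962905/68719476736
(3,0): OLD=3051616589/16777216 → NEW=255, ERR=-1226573491/16777216
(3,1): OLD=7944952905/134217728 → NEW=0, ERR=7944952905/134217728
(3,2): OLD=21809150571/1073741824 → NEW=0, ERR=21809150571/1073741824
(3,3): OLD=1155188683585/68719476736 → NEW=0, ERR=1155188683585/68719476736
(3,4): OLD=72306110467361/549755813888 → NEW=255, ERR=-67881622074079/549755813888
(3,5): OLD=1198874646045519/8796093022208 → NEW=255, ERR=-1044129074617521/8796093022208
(4,0): OLD=479430576355/2147483648 → NEW=255, ERR=-68177753885/2147483648
(4,1): OLD=5664123329031/34359738368 → NEW=255, ERR=-3097609954809/34359738368
(4,2): OLD=16225747492325/1099511627776 → NEW=0, ERR=16225747492325/1099511627776
(4,3): OLD=507133420605529/17592186044416 → NEW=0, ERR=507133420605529/17592186044416
(4,4): OLD=39918598865992681/281474976710656 → NEW=255, ERR=-31857520195224599/281474976710656
(4,5): OLD=313771655081457343/4503599627370496 → NEW=0, ERR=313771655081457343/4503599627370496
(5,0): OLD=45176333538565/549755813888 → NEW=0, ERR=45176333538565/549755813888
(5,1): OLD=2701488285698645/17592186044416 → NEW=255, ERR=-1784519155627435/17592186044416
(5,2): OLD=23785059903737719/140737488355328 → NEW=255, ERR=-12102999626870921/140737488355328
(5,3): OLD=288616667537476877/4503599627370496 → NEW=0, ERR=288616667537476877/4503599627370496
(5,4): OLD=1905325670225132077/9007199254740992 → NEW=255, ERR=-391510139733820883/9007199254740992
(5,5): OLD=16815642683609200593/144115188075855872 → NEW=0, ERR=16815642683609200593/144115188075855872
(6,0): OLD=64080625752343071/281474976710656 → NEW=255, ERR=-7695493308874209/281474976710656
(6,1): OLD=708645420400750643/4503599627370496 → NEW=255, ERR=-439772484578725837/4503599627370496
(6,2): OLD=-466921415034339845/18014398509481984 → NEW=0, ERR=-466921415034339845/18014398509481984
(6,3): OLD=22240529499307118447/288230376151711744 → NEW=0, ERR=22240529499307118447/288230376151711744
(6,4): OLD=1333047109439647472207/4611686018427387904 → NEW=255, ERR=157067174740663556687/4611686018427387904
(6,5): OLD=15690583973371866559689/73786976294838206464 → NEW=255, ERR=-3125094981811876088631/73786976294838206464
Row 0: .#.#.#
Row 1: ..###.
Row 2: ##.#..
Row 3: #...##
Row 4: ##..#.
Row 5: .##.#.
Row 6: ##..##

Answer: .#.#.#
..###.
##.#..
#...##
##..#.
.##.#.
##..##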